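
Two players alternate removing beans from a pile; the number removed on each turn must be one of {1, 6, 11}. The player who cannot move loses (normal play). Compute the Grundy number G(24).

n :  0  1  2  3  4  5  6  7  8  9 10 11 12 13 14 15 16 17 18 19 20 21 22 23 24
G :  0  1  0  1  0  1  2  0  1  0  1  2  0  1  0  1  0  1  2  0  1  0  1  2  0

0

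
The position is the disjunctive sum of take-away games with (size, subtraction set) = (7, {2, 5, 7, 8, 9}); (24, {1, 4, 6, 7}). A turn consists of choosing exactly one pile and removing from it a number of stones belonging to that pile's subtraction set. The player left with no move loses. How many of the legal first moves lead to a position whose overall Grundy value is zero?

1

Pile A, S = {2, 5, 7, 8, 9}:
n : 0 1 2 3 4 5 6 7
G : 0 0 1 1 0 2 1 3
G_A(7) = 3.
Pile B, S = {1, 4, 6, 7}:
G(0) = 0
G(1) = mex{0} = 1
G(2) = mex{1} = 0
G(3) = mex{0} = 1
G(4) = mex{1,0} = 2
G(5) = mex{2,1} = 0
G(6) = mex{0,0,0} = 1
G(7) = mex{1,1,1,0} = 2
G(8) = mex{2,2,0,1} = 3
G(9) = mex{3,0,1,0} = 2
G(10) = mex{2,1,2,1} = 0
G(11) = mex{0,2,0,2} = 1
G(12) = mex{1,3,1,0} = 2
G(13) = mex{2,2,2,1} = 0
G(14) = mex{0,0,3,2} = 1
G(15) = mex{1,1,2,3} = 0
G(16) = mex{0,2,0,2} = 1
G(17) = mex{1,0,1,0} = 2
G(18) = mex{2,1,2,1} = 0
G(19) = mex{0,0,0,2} = 1
G(20) = mex{1,1,1,0} = 2
G(21) = mex{2,2,0,1} = 3
G(22) = mex{3,0,1,0} = 2
G(23) = mex{2,1,2,1} = 0
G(24) = mex{0,2,0,2} = 1
G_B(24) = 1.
Combined Grundy value = 3 ⊕ 1 = 2.
A winning move leaves total XOR = 0, i.e. changes one component's Grundy value g to g ⊕ X where X is the current total.
Pile A: need g' = 3⊕2 = 1. Options: 7−2→G=2, 7−5→G=1, 7−7→G=0. Hits: 1.
Pile B: need g' = 1⊕2 = 3. Options: 24−1→G=0, 24−4→G=2, 24−6→G=0, 24−7→G=2. Hits: 0.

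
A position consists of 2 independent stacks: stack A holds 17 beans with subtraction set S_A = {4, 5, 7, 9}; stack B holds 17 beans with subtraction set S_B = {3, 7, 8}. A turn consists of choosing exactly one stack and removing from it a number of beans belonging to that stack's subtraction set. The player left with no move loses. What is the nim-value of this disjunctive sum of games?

Stack A, S = {4, 5, 7, 9}:
G(0) = 0
G(1) = mex{} = 0
G(2) = mex{} = 0
G(3) = mex{} = 0
G(4) = mex{0} = 1
G(5) = mex{0,0} = 1
G(6) = mex{0,0} = 1
G(7) = mex{0,0,0} = 1
G(8) = mex{1,0,0} = 2
G(9) = mex{1,1,0,0} = 2
G(10) = mex{1,1,0,0} = 2
G(11) = mex{1,1,1,0} = 2
G(12) = mex{2,1,1,0} = 3
G(13) = mex{2,2,1,1} = 0
G(14) = mex{2,2,1,1} = 0
G(15) = mex{2,2,2,1} = 0
G(16) = mex{3,2,2,1} = 0
G(17) = mex{0,3,2,2} = 1
G_A(17) = 1.
Stack B, S = {3, 7, 8}:
n :  0  1  2  3  4  5  6  7  8  9 10 11 12 13 14 15 16 17
G :  0  0  0  1  1  1  0  2  2  1  3  0  0  2  1  1  0  0
G_B(17) = 0.
Combined Grundy value = 1 ⊕ 0 = 1.

1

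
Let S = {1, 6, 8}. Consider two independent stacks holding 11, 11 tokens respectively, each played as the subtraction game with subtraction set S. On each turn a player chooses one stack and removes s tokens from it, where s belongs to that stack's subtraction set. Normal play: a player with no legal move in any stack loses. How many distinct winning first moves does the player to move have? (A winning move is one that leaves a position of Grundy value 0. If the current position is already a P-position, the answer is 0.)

All stacks use S = {1, 6, 8}:
n :  0  1  2  3  4  5  6  7  8  9 10 11
G :  0  1  0  1  0  1  2  0  1  0  1  0
Stack A: G(11) = 0.
Stack B: G(11) = 0.
Combined Grundy value = 0 ⊕ 0 = 0.
A winning move leaves total XOR = 0, i.e. changes one component's Grundy value g to g ⊕ X where X is the current total.
Stack A: target g' = 0⊕0 = 0, but every legal move changes the Grundy value (mex property), so 0 moves.
Stack B: target g' = 0⊕0 = 0, but every legal move changes the Grundy value (mex property), so 0 moves.

0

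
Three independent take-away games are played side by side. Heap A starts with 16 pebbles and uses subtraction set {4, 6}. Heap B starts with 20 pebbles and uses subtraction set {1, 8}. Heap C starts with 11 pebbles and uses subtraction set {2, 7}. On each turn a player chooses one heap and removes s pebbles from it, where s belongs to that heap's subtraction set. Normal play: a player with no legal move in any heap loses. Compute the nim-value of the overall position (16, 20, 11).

0

Heap A, S = {4, 6}:
n :  0  1  2  3  4  5  6  7  8  9 10 11 12 13 14 15 16
G :  0  0  0  0  1  1  1  1  2  2  0  0  0  0  1  1  1
G_A(16) = 1.
Heap B, S = {1, 8}:
n :  0  1  2  3  4  5  6  7  8  9 10 11 12 13 14 15 16 17 18 19 20
G :  0  1  0  1  0  1  0  1  2  0  1  0  1  0  1  0  1  2  0  1  0
G_B(20) = 0.
Heap C, S = {2, 7}:
G(0) = 0
G(1) = mex{} = 0
G(2) = mex{0} = 1
G(3) = mex{0} = 1
G(4) = mex{1} = 0
G(5) = mex{1} = 0
G(6) = mex{0} = 1
G(7) = mex{0,0} = 1
G(8) = mex{1,0} = 2
G(9) = mex{1,1} = 0
G(10) = mex{2,1} = 0
G(11) = mex{0,0} = 1
G_C(11) = 1.
Combined Grundy value = 1 ⊕ 0 ⊕ 1 = 0.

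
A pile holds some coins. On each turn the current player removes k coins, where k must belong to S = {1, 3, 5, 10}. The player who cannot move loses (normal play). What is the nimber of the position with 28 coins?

3

G(0) = 0
G(1) = mex{0} = 1
G(2) = mex{1} = 0
G(3) = mex{0,0} = 1
G(4) = mex{1,1} = 0
G(5) = mex{0,0,0} = 1
G(6) = mex{1,1,1} = 0
G(7) = mex{0,0,0} = 1
G(8) = mex{1,1,1} = 0
G(9) = mex{0,0,0} = 1
G(10) = mex{1,1,1,0} = 2
G(11) = mex{2,0,0,1} = 3
G(12) = mex{3,1,1,0} = 2
G(13) = mex{2,2,0,1} = 3
G(14) = mex{3,3,1,0} = 2
G(15) = mex{2,2,2,1} = 0
G(16) = mex{0,3,3,0} = 1
G(17) = mex{1,2,2,1} = 0
G(18) = mex{0,0,3,0} = 1
G(19) = mex{1,1,2,1} = 0
G(20) = mex{0,0,0,2} = 1
G(21) = mex{1,1,1,3} = 0
G(22) = mex{0,0,0,2} = 1
G(23) = mex{1,1,1,3} = 0
G(24) = mex{0,0,0,2} = 1
G(25) = mex{1,1,1,0} = 2
G(26) = mex{2,0,0,1} = 3
G(27) = mex{3,1,1,0} = 2
G(28) = mex{2,2,0,1} = 3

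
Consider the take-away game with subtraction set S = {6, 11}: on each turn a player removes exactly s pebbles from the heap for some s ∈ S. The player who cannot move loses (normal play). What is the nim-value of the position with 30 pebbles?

2

G(0) = 0
G(1) = mex{} = 0
G(2) = mex{} = 0
G(3) = mex{} = 0
G(4) = mex{} = 0
G(5) = mex{} = 0
G(6) = mex{0} = 1
G(7) = mex{0} = 1
G(8) = mex{0} = 1
G(9) = mex{0} = 1
G(10) = mex{0} = 1
G(11) = mex{0,0} = 1
G(12) = mex{1,0} = 2
G(13) = mex{1,0} = 2
G(14) = mex{1,0} = 2
G(15) = mex{1,0} = 2
G(16) = mex{1,0} = 2
G(17) = mex{1,1} = 0
G(18) = mex{2,1} = 0
G(19) = mex{2,1} = 0
G(20) = mex{2,1} = 0
G(21) = mex{2,1} = 0
G(22) = mex{2,1} = 0
G(23) = mex{0,2} = 1
G(24) = mex{0,2} = 1
G(25) = mex{0,2} = 1
G(26) = mex{0,2} = 1
G(27) = mex{0,2} = 1
G(28) = mex{0,0} = 1
G(29) = mex{1,0} = 2
G(30) = mex{1,0} = 2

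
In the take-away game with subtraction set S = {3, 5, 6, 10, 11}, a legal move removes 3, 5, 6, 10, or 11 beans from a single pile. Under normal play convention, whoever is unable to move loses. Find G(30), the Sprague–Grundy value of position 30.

G(0) = 0
G(1) = mex{} = 0
G(2) = mex{} = 0
G(3) = mex{0} = 1
G(4) = mex{0} = 1
G(5) = mex{0,0} = 1
G(6) = mex{1,0,0} = 2
G(7) = mex{1,0,0} = 2
G(8) = mex{1,1,0} = 2
G(9) = mex{2,1,1} = 0
G(10) = mex{2,1,1,0} = 3
G(11) = mex{2,2,1,0,0} = 3
G(12) = mex{0,2,2,0,0} = 1
G(13) = mex{3,2,2,1,0} = 4
G(14) = mex{3,0,2,1,1} = 4
G(15) = mex{1,3,0,1,1} = 2
G(16) = mex{4,3,3,2,1} = 0
G(17) = mex{4,1,3,2,2} = 0
G(18) = mex{2,4,1,2,2} = 0
G(19) = mex{0,4,4,0,2} = 1
G(20) = mex{0,2,4,3,0} = 1
G(21) = mex{0,0,2,3,3} = 1
G(22) = mex{1,0,0,1,3} = 2
G(23) = mex{1,0,0,4,1} = 2
G(24) = mex{1,1,0,4,4} = 2
G(25) = mex{2,1,1,2,4} = 0
G(26) = mex{2,1,1,0,2} = 3
G(27) = mex{2,2,1,0,0} = 3
G(28) = mex{0,2,2,0,0} = 1
G(29) = mex{3,2,2,1,0} = 4
G(30) = mex{3,0,2,1,1} = 4

4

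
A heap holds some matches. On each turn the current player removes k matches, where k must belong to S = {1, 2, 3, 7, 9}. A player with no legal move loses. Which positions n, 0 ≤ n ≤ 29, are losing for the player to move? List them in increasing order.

G(0) = 0
G(1) = mex{0} = 1
G(2) = mex{1,0} = 2
G(3) = mex{2,1,0} = 3
G(4) = mex{3,2,1} = 0
G(5) = mex{0,3,2} = 1
G(6) = mex{1,0,3} = 2
G(7) = mex{2,1,0,0} = 3
G(8) = mex{3,2,1,1} = 0
G(9) = mex{0,3,2,2,0} = 1
G(10) = mex{1,0,3,3,1} = 2
G(11) = mex{2,1,0,0,2} = 3
G(12) = mex{3,2,1,1,3} = 0
G(13) = mex{0,3,2,2,0} = 1
G(14) = mex{1,0,3,3,1} = 2
G(15) = mex{2,1,0,0,2} = 3
G(16) = mex{3,2,1,1,3} = 0
G(17) = mex{0,3,2,2,0} = 1
G(18) = mex{1,0,3,3,1} = 2
G(19) = mex{2,1,0,0,2} = 3
G(20) = mex{3,2,1,1,3} = 0
G(21) = mex{0,3,2,2,0} = 1
G(22) = mex{1,0,3,3,1} = 2
G(23) = mex{2,1,0,0,2} = 3
G(24) = mex{3,2,1,1,3} = 0
G(25) = mex{0,3,2,2,0} = 1
G(26) = mex{1,0,3,3,1} = 2
G(27) = mex{2,1,0,0,2} = 3
G(28) = mex{3,2,1,1,3} = 0
G(29) = mex{0,3,2,2,0} = 1
P-positions are exactly the n with G(n) = 0.

0, 4, 8, 12, 16, 20, 24, 28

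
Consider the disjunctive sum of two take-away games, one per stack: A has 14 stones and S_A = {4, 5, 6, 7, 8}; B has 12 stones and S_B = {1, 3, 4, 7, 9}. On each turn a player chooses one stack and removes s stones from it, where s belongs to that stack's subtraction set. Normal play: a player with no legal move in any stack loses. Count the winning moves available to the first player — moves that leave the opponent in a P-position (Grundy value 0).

4

Stack A, S = {4, 5, 6, 7, 8}:
n :  0  1  2  3  4  5  6  7  8  9 10 11 12 13 14
G :  0  0  0  0  1  1  1  1  2  2  2  2  0  0  0
G_A(14) = 0.
Stack B, S = {1, 3, 4, 7, 9}:
G(0) = 0
G(1) = mex{0} = 1
G(2) = mex{1} = 0
G(3) = mex{0,0} = 1
G(4) = mex{1,1,0} = 2
G(5) = mex{2,0,1} = 3
G(6) = mex{3,1,0} = 2
G(7) = mex{2,2,1,0} = 3
G(8) = mex{3,3,2,1} = 0
G(9) = mex{0,2,3,0,0} = 1
G(10) = mex{1,3,2,1,1} = 0
G(11) = mex{0,0,3,2,0} = 1
G(12) = mex{1,1,0,3,1} = 2
G_B(12) = 2.
Combined Grundy value = 0 ⊕ 2 = 2.
A winning move leaves total XOR = 0, i.e. changes one component's Grundy value g to g ⊕ X where X is the current total.
Stack A: need g' = 0⊕2 = 2. Options: 14−4→G=2, 14−5→G=2, 14−6→G=2, 14−7→G=1, 14−8→G=1. Hits: 3.
Stack B: need g' = 2⊕2 = 0. Options: 12−1→G=1, 12−3→G=1, 12−4→G=0, 12−7→G=3, 12−9→G=1. Hits: 1.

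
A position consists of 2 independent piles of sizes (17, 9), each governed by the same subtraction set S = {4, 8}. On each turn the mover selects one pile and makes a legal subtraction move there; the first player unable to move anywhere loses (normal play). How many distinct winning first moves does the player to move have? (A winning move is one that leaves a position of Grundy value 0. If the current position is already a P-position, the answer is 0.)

2

All piles use S = {4, 8}:
n :  0  1  2  3  4  5  6  7  8  9 10 11 12 13 14 15 16 17
G :  0  0  0  0  1  1  1  1  2  2  2  2  0  0  0  0  1  1
Pile A: G(17) = 1.
Pile B: G(9) = 2.
Combined Grundy value = 1 ⊕ 2 = 3.
A winning move leaves total XOR = 0, i.e. changes one component's Grundy value g to g ⊕ X where X is the current total.
Pile A: need g' = 1⊕3 = 2. Options: 17−4→G=0, 17−8→G=2. Hits: 1.
Pile B: need g' = 2⊕3 = 1. Options: 9−4→G=1, 9−8→G=0. Hits: 1.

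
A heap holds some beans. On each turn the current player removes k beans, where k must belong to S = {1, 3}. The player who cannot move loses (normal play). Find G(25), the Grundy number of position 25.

1

G(0) = 0
G(1) = mex{0} = 1
G(2) = mex{1} = 0
G(3) = mex{0,0} = 1
G(4) = mex{1,1} = 0
G(5) = mex{0,0} = 1
G(6) = mex{1,1} = 0
G(7) = mex{0,0} = 1
G(8) = mex{1,1} = 0
G(9) = mex{0,0} = 1
G(10) = mex{1,1} = 0
G(11) = mex{0,0} = 1
G(12) = mex{1,1} = 0
G(13) = mex{0,0} = 1
G(14) = mex{1,1} = 0
G(15) = mex{0,0} = 1
G(16) = mex{1,1} = 0
G(17) = mex{0,0} = 1
G(18) = mex{1,1} = 0
G(19) = mex{0,0} = 1
G(20) = mex{1,1} = 0
G(21) = mex{0,0} = 1
G(22) = mex{1,1} = 0
G(23) = mex{0,0} = 1
G(24) = mex{1,1} = 0
G(25) = mex{0,0} = 1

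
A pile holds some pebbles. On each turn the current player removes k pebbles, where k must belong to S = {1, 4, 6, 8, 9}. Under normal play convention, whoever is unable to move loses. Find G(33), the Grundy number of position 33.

2

G(0) = 0
G(1) = mex{0} = 1
G(2) = mex{1} = 0
G(3) = mex{0} = 1
G(4) = mex{1,0} = 2
G(5) = mex{2,1} = 0
G(6) = mex{0,0,0} = 1
G(7) = mex{1,1,1} = 0
G(8) = mex{0,2,0,0} = 1
G(9) = mex{1,0,1,1,0} = 2
G(10) = mex{2,1,2,0,1} = 3
G(11) = mex{3,0,0,1,0} = 2
G(12) = mex{2,1,1,2,1} = 0
G(13) = mex{0,2,0,0,2} = 1
G(14) = mex{1,3,1,1,0} = 2
G(15) = mex{2,2,2,0,1} = 3
G(16) = mex{3,0,3,1,0} = 2
G(17) = mex{2,1,2,2,1} = 0
G(18) = mex{0,2,0,3,2} = 1
G(19) = mex{1,3,1,2,3} = 0
G(20) = mex{0,2,2,0,2} = 1
G(21) = mex{1,0,3,1,0} = 2
G(22) = mex{2,1,2,2,1} = 0
G(23) = mex{0,0,0,3,2} = 1
G(24) = mex{1,1,1,2,3} = 0
G(25) = mex{0,2,0,0,2} = 1
G(26) = mex{1,0,1,1,0} = 2
G(27) = mex{2,1,2,0,1} = 3
G(28) = mex{3,0,0,1,0} = 2
G(29) = mex{2,1,1,2,1} = 0
G(30) = mex{0,2,0,0,2} = 1
G(31) = mex{1,3,1,1,0} = 2
G(32) = mex{2,2,2,0,1} = 3
G(33) = mex{3,0,3,1,0} = 2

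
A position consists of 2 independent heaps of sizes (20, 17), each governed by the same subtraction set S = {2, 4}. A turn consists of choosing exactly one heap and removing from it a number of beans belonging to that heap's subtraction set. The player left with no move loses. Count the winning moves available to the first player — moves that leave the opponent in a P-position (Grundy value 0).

2

All heaps use S = {2, 4}:
G(0) = 0
G(1) = mex{} = 0
G(2) = mex{0} = 1
G(3) = mex{0} = 1
G(4) = mex{1,0} = 2
G(5) = mex{1,0} = 2
G(6) = mex{2,1} = 0
G(7) = mex{2,1} = 0
G(8) = mex{0,2} = 1
G(9) = mex{0,2} = 1
G(10) = mex{1,0} = 2
G(11) = mex{1,0} = 2
G(12) = mex{2,1} = 0
G(13) = mex{2,1} = 0
G(14) = mex{0,2} = 1
G(15) = mex{0,2} = 1
G(16) = mex{1,0} = 2
G(17) = mex{1,0} = 2
G(18) = mex{2,1} = 0
G(19) = mex{2,1} = 0
G(20) = mex{0,2} = 1
Heap A: G(20) = 1.
Heap B: G(17) = 2.
Combined Grundy value = 1 ⊕ 2 = 3.
A winning move leaves total XOR = 0, i.e. changes one component's Grundy value g to g ⊕ X where X is the current total.
Heap A: need g' = 1⊕3 = 2. Options: 20−2→G=0, 20−4→G=2. Hits: 1.
Heap B: need g' = 2⊕3 = 1. Options: 17−2→G=1, 17−4→G=0. Hits: 1.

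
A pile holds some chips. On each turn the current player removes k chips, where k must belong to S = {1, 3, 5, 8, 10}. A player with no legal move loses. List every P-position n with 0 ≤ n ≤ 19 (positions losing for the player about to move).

n :  0  1  2  3  4  5  6  7  8  9 10 11 12 13 14 15 16 17 18 19
G :  0  1  0  1  0  1  0  1  2  3  2  3  2  0  1  0  1  0  1  0
P-positions are exactly the n with G(n) = 0.

0, 2, 4, 6, 13, 15, 17, 19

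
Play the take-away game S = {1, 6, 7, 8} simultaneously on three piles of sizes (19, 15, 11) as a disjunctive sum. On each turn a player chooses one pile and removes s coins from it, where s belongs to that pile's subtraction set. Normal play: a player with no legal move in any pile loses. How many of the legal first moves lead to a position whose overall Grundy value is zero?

All piles use S = {1, 6, 7, 8}:
G(0) = 0
G(1) = mex{0} = 1
G(2) = mex{1} = 0
G(3) = mex{0} = 1
G(4) = mex{1} = 0
G(5) = mex{0} = 1
G(6) = mex{1,0} = 2
G(7) = mex{2,1,0} = 3
G(8) = mex{3,0,1,0} = 2
G(9) = mex{2,1,0,1} = 3
G(10) = mex{3,0,1,0} = 2
G(11) = mex{2,1,0,1} = 3
G(12) = mex{3,2,1,0} = 4
G(13) = mex{4,3,2,1} = 0
G(14) = mex{0,2,3,2} = 1
G(15) = mex{1,3,2,3} = 0
G(16) = mex{0,2,3,2} = 1
G(17) = mex{1,3,2,3} = 0
G(18) = mex{0,4,3,2} = 1
G(19) = mex{1,0,4,3} = 2
Pile A: G(19) = 2.
Pile B: G(15) = 0.
Pile C: G(11) = 3.
Combined Grundy value = 2 ⊕ 0 ⊕ 3 = 1.
A winning move leaves total XOR = 0, i.e. changes one component's Grundy value g to g ⊕ X where X is the current total.
Pile A: need g' = 2⊕1 = 3. Options: 19−1→G=1, 19−6→G=0, 19−7→G=4, 19−8→G=3. Hits: 1.
Pile B: need g' = 0⊕1 = 1. Options: 15−1→G=1, 15−6→G=3, 15−7→G=2, 15−8→G=3. Hits: 1.
Pile C: need g' = 3⊕1 = 2. Options: 11−1→G=2, 11−6→G=1, 11−7→G=0, 11−8→G=1. Hits: 1.

3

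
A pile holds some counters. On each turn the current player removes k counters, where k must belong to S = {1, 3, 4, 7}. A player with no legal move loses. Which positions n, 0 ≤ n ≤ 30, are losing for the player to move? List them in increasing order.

0, 2, 8, 10, 16, 18, 24, 26

G(0) = 0
G(1) = mex{0} = 1
G(2) = mex{1} = 0
G(3) = mex{0,0} = 1
G(4) = mex{1,1,0} = 2
G(5) = mex{2,0,1} = 3
G(6) = mex{3,1,0} = 2
G(7) = mex{2,2,1,0} = 3
G(8) = mex{3,3,2,1} = 0
G(9) = mex{0,2,3,0} = 1
G(10) = mex{1,3,2,1} = 0
G(11) = mex{0,0,3,2} = 1
G(12) = mex{1,1,0,3} = 2
G(13) = mex{2,0,1,2} = 3
G(14) = mex{3,1,0,3} = 2
G(15) = mex{2,2,1,0} = 3
G(16) = mex{3,3,2,1} = 0
G(17) = mex{0,2,3,0} = 1
G(18) = mex{1,3,2,1} = 0
G(19) = mex{0,0,3,2} = 1
G(20) = mex{1,1,0,3} = 2
G(21) = mex{2,0,1,2} = 3
G(22) = mex{3,1,0,3} = 2
G(23) = mex{2,2,1,0} = 3
G(24) = mex{3,3,2,1} = 0
G(25) = mex{0,2,3,0} = 1
G(26) = mex{1,3,2,1} = 0
G(27) = mex{0,0,3,2} = 1
G(28) = mex{1,1,0,3} = 2
G(29) = mex{2,0,1,2} = 3
G(30) = mex{3,1,0,3} = 2
P-positions are exactly the n with G(n) = 0.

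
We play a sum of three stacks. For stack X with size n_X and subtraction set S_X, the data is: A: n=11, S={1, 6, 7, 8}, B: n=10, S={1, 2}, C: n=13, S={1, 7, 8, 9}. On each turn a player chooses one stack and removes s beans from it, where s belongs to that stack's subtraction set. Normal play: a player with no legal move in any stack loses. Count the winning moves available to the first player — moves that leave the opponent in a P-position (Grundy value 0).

3

Stack A, S = {1, 6, 7, 8}:
n :  0  1  2  3  4  5  6  7  8  9 10 11
G :  0  1  0  1  0  1  2  3  2  3  2  3
G_A(11) = 3.
Stack B, S = {1, 2}:
n :  0  1  2  3  4  5  6  7  8  9 10
G :  0  1  2  0  1  2  0  1  2  0  1
G_B(10) = 1.
Stack C, S = {1, 7, 8, 9}:
G(0) = 0
G(1) = mex{0} = 1
G(2) = mex{1} = 0
G(3) = mex{0} = 1
G(4) = mex{1} = 0
G(5) = mex{0} = 1
G(6) = mex{1} = 0
G(7) = mex{0,0} = 1
G(8) = mex{1,1,0} = 2
G(9) = mex{2,0,1,0} = 3
G(10) = mex{3,1,0,1} = 2
G(11) = mex{2,0,1,0} = 3
G(12) = mex{3,1,0,1} = 2
G(13) = mex{2,0,1,0} = 3
G_C(13) = 3.
Combined Grundy value = 3 ⊕ 1 ⊕ 3 = 1.
A winning move leaves total XOR = 0, i.e. changes one component's Grundy value g to g ⊕ X where X is the current total.
Stack A: need g' = 3⊕1 = 2. Options: 11−1→G=2, 11−6→G=1, 11−7→G=0, 11−8→G=1. Hits: 1.
Stack B: need g' = 1⊕1 = 0. Options: 10−1→G=0, 10−2→G=2. Hits: 1.
Stack C: need g' = 3⊕1 = 2. Options: 13−1→G=2, 13−7→G=0, 13−8→G=1, 13−9→G=0. Hits: 1.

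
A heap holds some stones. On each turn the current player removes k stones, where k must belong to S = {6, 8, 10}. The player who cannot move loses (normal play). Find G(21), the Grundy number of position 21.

0

n :  0  1  2  3  4  5  6  7  8  9 10 11 12 13 14 15 16 17 18 19 20 21
G :  0  0  0  0  0  0  1  1  1  1  1  1  2  2  2  2  0  0  0  0  0  0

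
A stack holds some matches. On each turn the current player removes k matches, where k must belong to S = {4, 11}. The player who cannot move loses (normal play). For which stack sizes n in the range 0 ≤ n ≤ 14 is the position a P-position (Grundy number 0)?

0, 1, 2, 3, 8, 9, 10

G(0) = 0
G(1) = mex{} = 0
G(2) = mex{} = 0
G(3) = mex{} = 0
G(4) = mex{0} = 1
G(5) = mex{0} = 1
G(6) = mex{0} = 1
G(7) = mex{0} = 1
G(8) = mex{1} = 0
G(9) = mex{1} = 0
G(10) = mex{1} = 0
G(11) = mex{1,0} = 2
G(12) = mex{0,0} = 1
G(13) = mex{0,0} = 1
G(14) = mex{0,0} = 1
P-positions are exactly the n with G(n) = 0.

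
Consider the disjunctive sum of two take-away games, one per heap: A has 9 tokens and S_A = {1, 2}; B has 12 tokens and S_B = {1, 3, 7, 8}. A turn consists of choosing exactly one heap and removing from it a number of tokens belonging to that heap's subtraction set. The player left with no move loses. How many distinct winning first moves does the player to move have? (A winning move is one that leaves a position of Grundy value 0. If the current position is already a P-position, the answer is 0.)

Heap A, S = {1, 2}:
G(0) = 0
G(1) = mex{0} = 1
G(2) = mex{1,0} = 2
G(3) = mex{2,1} = 0
G(4) = mex{0,2} = 1
G(5) = mex{1,0} = 2
G(6) = mex{2,1} = 0
G(7) = mex{0,2} = 1
G(8) = mex{1,0} = 2
G(9) = mex{2,1} = 0
G_A(9) = 0.
Heap B, S = {1, 3, 7, 8}:
G(0) = 0
G(1) = mex{0} = 1
G(2) = mex{1} = 0
G(3) = mex{0,0} = 1
G(4) = mex{1,1} = 0
G(5) = mex{0,0} = 1
G(6) = mex{1,1} = 0
G(7) = mex{0,0,0} = 1
G(8) = mex{1,1,1,0} = 2
G(9) = mex{2,0,0,1} = 3
G(10) = mex{3,1,1,0} = 2
G(11) = mex{2,2,0,1} = 3
G(12) = mex{3,3,1,0} = 2
G_B(12) = 2.
Combined Grundy value = 0 ⊕ 2 = 2.
A winning move leaves total XOR = 0, i.e. changes one component's Grundy value g to g ⊕ X where X is the current total.
Heap A: need g' = 0⊕2 = 2. Options: 9−1→G=2, 9−2→G=1. Hits: 1.
Heap B: need g' = 2⊕2 = 0. Options: 12−1→G=3, 12−3→G=3, 12−7→G=1, 12−8→G=0. Hits: 1.

2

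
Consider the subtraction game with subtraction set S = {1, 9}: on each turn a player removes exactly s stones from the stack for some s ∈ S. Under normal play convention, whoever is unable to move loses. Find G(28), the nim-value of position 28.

0

G(0) = 0
G(1) = mex{0} = 1
G(2) = mex{1} = 0
G(3) = mex{0} = 1
G(4) = mex{1} = 0
G(5) = mex{0} = 1
G(6) = mex{1} = 0
G(7) = mex{0} = 1
G(8) = mex{1} = 0
G(9) = mex{0,0} = 1
G(10) = mex{1,1} = 0
G(11) = mex{0,0} = 1
G(12) = mex{1,1} = 0
G(13) = mex{0,0} = 1
G(14) = mex{1,1} = 0
G(15) = mex{0,0} = 1
G(16) = mex{1,1} = 0
G(17) = mex{0,0} = 1
G(18) = mex{1,1} = 0
G(19) = mex{0,0} = 1
G(20) = mex{1,1} = 0
G(21) = mex{0,0} = 1
G(22) = mex{1,1} = 0
G(23) = mex{0,0} = 1
G(24) = mex{1,1} = 0
G(25) = mex{0,0} = 1
G(26) = mex{1,1} = 0
G(27) = mex{0,0} = 1
G(28) = mex{1,1} = 0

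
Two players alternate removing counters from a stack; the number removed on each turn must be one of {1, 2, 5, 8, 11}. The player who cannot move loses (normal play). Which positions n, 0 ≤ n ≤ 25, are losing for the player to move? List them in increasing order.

n :  0  1  2  3  4  5  6  7  8  9 10 11 12 13 14 15 16 17 18 19 20 21 22 23 24 25
G :  0  1  2  0  1  2  0  1  2  0  1  2  0  1  2  0  1  2  0  1  2  0  1  2  0  1
P-positions are exactly the n with G(n) = 0.

0, 3, 6, 9, 12, 15, 18, 21, 24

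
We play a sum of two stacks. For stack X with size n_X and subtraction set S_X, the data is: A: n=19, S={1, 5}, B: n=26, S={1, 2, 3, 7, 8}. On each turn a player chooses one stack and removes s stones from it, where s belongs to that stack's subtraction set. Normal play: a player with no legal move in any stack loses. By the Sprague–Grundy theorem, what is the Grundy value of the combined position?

Stack A, S = {1, 5}:
G(0) = 0
G(1) = mex{0} = 1
G(2) = mex{1} = 0
G(3) = mex{0} = 1
G(4) = mex{1} = 0
G(5) = mex{0,0} = 1
G(6) = mex{1,1} = 0
G(7) = mex{0,0} = 1
G(8) = mex{1,1} = 0
G(9) = mex{0,0} = 1
G(10) = mex{1,1} = 0
G(11) = mex{0,0} = 1
G(12) = mex{1,1} = 0
G(13) = mex{0,0} = 1
G(14) = mex{1,1} = 0
G(15) = mex{0,0} = 1
G(16) = mex{1,1} = 0
G(17) = mex{0,0} = 1
G(18) = mex{1,1} = 0
G(19) = mex{0,0} = 1
G_A(19) = 1.
Stack B, S = {1, 2, 3, 7, 8}:
n :  0  1  2  3  4  5  6  7  8  9 10 11 12 13 14 15 16 17 18 19 20 21 22 23 24 25 26
G :  0  1  2  3  0  1  2  3  4  0  1  2  3  0  1  2  3  4  0  1  2  3  0  1  2  3  4
G_B(26) = 4.
Combined Grundy value = 1 ⊕ 4 = 5.

5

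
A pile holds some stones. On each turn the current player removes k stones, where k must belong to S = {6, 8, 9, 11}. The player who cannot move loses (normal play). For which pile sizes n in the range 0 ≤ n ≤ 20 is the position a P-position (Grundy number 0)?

0, 1, 2, 3, 4, 5, 17, 18, 19, 20

G(0) = 0
G(1) = mex{} = 0
G(2) = mex{} = 0
G(3) = mex{} = 0
G(4) = mex{} = 0
G(5) = mex{} = 0
G(6) = mex{0} = 1
G(7) = mex{0} = 1
G(8) = mex{0,0} = 1
G(9) = mex{0,0,0} = 1
G(10) = mex{0,0,0} = 1
G(11) = mex{0,0,0,0} = 1
G(12) = mex{1,0,0,0} = 2
G(13) = mex{1,0,0,0} = 2
G(14) = mex{1,1,0,0} = 2
G(15) = mex{1,1,1,0} = 2
G(16) = mex{1,1,1,0} = 2
G(17) = mex{1,1,1,1} = 0
G(18) = mex{2,1,1,1} = 0
G(19) = mex{2,1,1,1} = 0
G(20) = mex{2,2,1,1} = 0
P-positions are exactly the n with G(n) = 0.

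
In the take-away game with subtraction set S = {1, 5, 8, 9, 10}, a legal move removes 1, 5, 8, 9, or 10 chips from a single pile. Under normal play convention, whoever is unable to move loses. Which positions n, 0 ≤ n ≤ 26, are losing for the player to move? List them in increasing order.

G(0) = 0
G(1) = mex{0} = 1
G(2) = mex{1} = 0
G(3) = mex{0} = 1
G(4) = mex{1} = 0
G(5) = mex{0,0} = 1
G(6) = mex{1,1} = 0
G(7) = mex{0,0} = 1
G(8) = mex{1,1,0} = 2
G(9) = mex{2,0,1,0} = 3
G(10) = mex{3,1,0,1,0} = 2
G(11) = mex{2,0,1,0,1} = 3
G(12) = mex{3,1,0,1,0} = 2
G(13) = mex{2,2,1,0,1} = 3
G(14) = mex{3,3,0,1,0} = 2
G(15) = mex{2,2,1,0,1} = 3
G(16) = mex{3,3,2,1,0} = 4
G(17) = mex{4,2,3,2,1} = 0
G(18) = mex{0,3,2,3,2} = 1
G(19) = mex{1,2,3,2,3} = 0
G(20) = mex{0,3,2,3,2} = 1
G(21) = mex{1,4,3,2,3} = 0
G(22) = mex{0,0,2,3,2} = 1
G(23) = mex{1,1,3,2,3} = 0
G(24) = mex{0,0,4,3,2} = 1
G(25) = mex{1,1,0,4,3} = 2
G(26) = mex{2,0,1,0,4} = 3
P-positions are exactly the n with G(n) = 0.

0, 2, 4, 6, 17, 19, 21, 23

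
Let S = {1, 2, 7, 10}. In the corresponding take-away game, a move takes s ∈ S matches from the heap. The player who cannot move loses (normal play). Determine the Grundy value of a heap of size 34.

1

G(0) = 0
G(1) = mex{0} = 1
G(2) = mex{1,0} = 2
G(3) = mex{2,1} = 0
G(4) = mex{0,2} = 1
G(5) = mex{1,0} = 2
G(6) = mex{2,1} = 0
G(7) = mex{0,2,0} = 1
G(8) = mex{1,0,1} = 2
G(9) = mex{2,1,2} = 0
G(10) = mex{0,2,0,0} = 1
G(11) = mex{1,0,1,1} = 2
G(12) = mex{2,1,2,2} = 0
G(13) = mex{0,2,0,0} = 1
G(14) = mex{1,0,1,1} = 2
G(15) = mex{2,1,2,2} = 0
G(16) = mex{0,2,0,0} = 1
G(17) = mex{1,0,1,1} = 2
G(18) = mex{2,1,2,2} = 0
G(19) = mex{0,2,0,0} = 1
G(20) = mex{1,0,1,1} = 2
G(21) = mex{2,1,2,2} = 0
G(22) = mex{0,2,0,0} = 1
G(23) = mex{1,0,1,1} = 2
G(24) = mex{2,1,2,2} = 0
G(25) = mex{0,2,0,0} = 1
G(26) = mex{1,0,1,1} = 2
G(27) = mex{2,1,2,2} = 0
G(28) = mex{0,2,0,0} = 1
G(29) = mex{1,0,1,1} = 2
G(30) = mex{2,1,2,2} = 0
G(31) = mex{0,2,0,0} = 1
G(32) = mex{1,0,1,1} = 2
G(33) = mex{2,1,2,2} = 0
G(34) = mex{0,2,0,0} = 1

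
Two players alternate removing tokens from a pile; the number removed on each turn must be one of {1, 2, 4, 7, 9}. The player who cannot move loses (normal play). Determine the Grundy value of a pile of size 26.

1

G(0) = 0
G(1) = mex{0} = 1
G(2) = mex{1,0} = 2
G(3) = mex{2,1} = 0
G(4) = mex{0,2,0} = 1
G(5) = mex{1,0,1} = 2
G(6) = mex{2,1,2} = 0
G(7) = mex{0,2,0,0} = 1
G(8) = mex{1,0,1,1} = 2
G(9) = mex{2,1,2,2,0} = 3
G(10) = mex{3,2,0,0,1} = 4
G(11) = mex{4,3,1,1,2} = 0
G(12) = mex{0,4,2,2,0} = 1
G(13) = mex{1,0,3,0,1} = 2
G(14) = mex{2,1,4,1,2} = 0
G(15) = mex{0,2,0,2,0} = 1
G(16) = mex{1,0,1,3,1} = 2
G(17) = mex{2,1,2,4,2} = 0
G(18) = mex{0,2,0,0,3} = 1
G(19) = mex{1,0,1,1,4} = 2
G(20) = mex{2,1,2,2,0} = 3
G(21) = mex{3,2,0,0,1} = 4
G(22) = mex{4,3,1,1,2} = 0
G(23) = mex{0,4,2,2,0} = 1
G(24) = mex{1,0,3,0,1} = 2
G(25) = mex{2,1,4,1,2} = 0
G(26) = mex{0,2,0,2,0} = 1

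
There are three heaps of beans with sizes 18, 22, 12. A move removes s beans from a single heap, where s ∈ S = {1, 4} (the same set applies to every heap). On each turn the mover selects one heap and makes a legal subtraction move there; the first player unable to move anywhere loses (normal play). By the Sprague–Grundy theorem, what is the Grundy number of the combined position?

1

All heaps use S = {1, 4}:
G(0) = 0
G(1) = mex{0} = 1
G(2) = mex{1} = 0
G(3) = mex{0} = 1
G(4) = mex{1,0} = 2
G(5) = mex{2,1} = 0
G(6) = mex{0,0} = 1
G(7) = mex{1,1} = 0
G(8) = mex{0,2} = 1
G(9) = mex{1,0} = 2
G(10) = mex{2,1} = 0
G(11) = mex{0,0} = 1
G(12) = mex{1,1} = 0
G(13) = mex{0,2} = 1
G(14) = mex{1,0} = 2
G(15) = mex{2,1} = 0
G(16) = mex{0,0} = 1
G(17) = mex{1,1} = 0
G(18) = mex{0,2} = 1
G(19) = mex{1,0} = 2
G(20) = mex{2,1} = 0
G(21) = mex{0,0} = 1
G(22) = mex{1,1} = 0
Heap A: G(18) = 1.
Heap B: G(22) = 0.
Heap C: G(12) = 0.
Combined Grundy value = 1 ⊕ 0 ⊕ 0 = 1.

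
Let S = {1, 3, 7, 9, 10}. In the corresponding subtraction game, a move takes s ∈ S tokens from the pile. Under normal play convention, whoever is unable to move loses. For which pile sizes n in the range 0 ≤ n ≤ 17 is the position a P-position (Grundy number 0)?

G(0) = 0
G(1) = mex{0} = 1
G(2) = mex{1} = 0
G(3) = mex{0,0} = 1
G(4) = mex{1,1} = 0
G(5) = mex{0,0} = 1
G(6) = mex{1,1} = 0
G(7) = mex{0,0,0} = 1
G(8) = mex{1,1,1} = 0
G(9) = mex{0,0,0,0} = 1
G(10) = mex{1,1,1,1,0} = 2
G(11) = mex{2,0,0,0,1} = 3
G(12) = mex{3,1,1,1,0} = 2
G(13) = mex{2,2,0,0,1} = 3
G(14) = mex{3,3,1,1,0} = 2
G(15) = mex{2,2,0,0,1} = 3
G(16) = mex{3,3,1,1,0} = 2
G(17) = mex{2,2,2,0,1} = 3
P-positions are exactly the n with G(n) = 0.

0, 2, 4, 6, 8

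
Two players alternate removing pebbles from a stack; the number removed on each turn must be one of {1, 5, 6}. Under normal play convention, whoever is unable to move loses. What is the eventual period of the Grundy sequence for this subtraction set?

11

G(0) = 0
G(1) = mex{0} = 1
G(2) = mex{1} = 0
G(3) = mex{0} = 1
G(4) = mex{1} = 0
G(5) = mex{0,0} = 1
G(6) = mex{1,1,0} = 2
G(7) = mex{2,0,1} = 3
G(8) = mex{3,1,0} = 2
G(9) = mex{2,0,1} = 3
G(10) = mex{3,1,0} = 2
G(11) = mex{2,2,1} = 0
G(12) = mex{0,3,2} = 1
G(13) = mex{1,2,3} = 0
G(14) = mex{0,3,2} = 1
G(15) = mex{1,2,3} = 0
G(16) = mex{0,0,2} = 1
G(17) = mex{1,1,0} = 2
G(18) = mex{2,0,1} = 3
G(19) = mex{3,1,0} = 2
G(20) = mex{2,0,1} = 3
G(21) = mex{3,1,0} = 2
G(22) = mex{2,2,1} = 0
G(23) = mex{0,3,2} = 1
G(n+11) = G(n) holds for n = 0,…,5 (a full window of length max(S) = 6), so the sequence is purely periodic with period 11.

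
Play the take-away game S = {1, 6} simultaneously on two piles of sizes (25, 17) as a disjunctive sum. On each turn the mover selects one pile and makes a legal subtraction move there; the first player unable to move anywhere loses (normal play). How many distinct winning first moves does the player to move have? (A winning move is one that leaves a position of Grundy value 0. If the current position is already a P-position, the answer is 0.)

All piles use S = {1, 6}:
G(0) = 0
G(1) = mex{0} = 1
G(2) = mex{1} = 0
G(3) = mex{0} = 1
G(4) = mex{1} = 0
G(5) = mex{0} = 1
G(6) = mex{1,0} = 2
G(7) = mex{2,1} = 0
G(8) = mex{0,0} = 1
G(9) = mex{1,1} = 0
G(10) = mex{0,0} = 1
G(11) = mex{1,1} = 0
G(12) = mex{0,2} = 1
G(13) = mex{1,0} = 2
G(14) = mex{2,1} = 0
G(15) = mex{0,0} = 1
G(16) = mex{1,1} = 0
G(17) = mex{0,0} = 1
G(18) = mex{1,1} = 0
G(19) = mex{0,2} = 1
G(20) = mex{1,0} = 2
G(21) = mex{2,1} = 0
G(22) = mex{0,0} = 1
G(23) = mex{1,1} = 0
G(24) = mex{0,0} = 1
G(25) = mex{1,1} = 0
Pile A: G(25) = 0.
Pile B: G(17) = 1.
Combined Grundy value = 0 ⊕ 1 = 1.
A winning move leaves total XOR = 0, i.e. changes one component's Grundy value g to g ⊕ X where X is the current total.
Pile A: need g' = 0⊕1 = 1. Options: 25−1→G=1, 25−6→G=1. Hits: 2.
Pile B: need g' = 1⊕1 = 0. Options: 17−1→G=0, 17−6→G=0. Hits: 2.

4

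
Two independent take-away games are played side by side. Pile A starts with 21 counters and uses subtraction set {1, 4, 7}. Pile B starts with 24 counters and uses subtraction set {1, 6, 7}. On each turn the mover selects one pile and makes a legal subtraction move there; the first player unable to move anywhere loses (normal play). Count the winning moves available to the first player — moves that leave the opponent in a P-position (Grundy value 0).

0

Pile A, S = {1, 4, 7}:
n :  0  1  2  3  4  5  6  7  8  9 10 11 12 13 14 15 16 17 18 19 20 21
G :  0  1  0  1  2  0  1  2  0  1  0  1  2  0  1  2  0  1  0  1  2  0
G_A(21) = 0.
Pile B, S = {1, 6, 7}:
n :  0  1  2  3  4  5  6  7  8  9 10 11 12 13 14 15 16 17 18 19 20 21 22 23 24
G :  0  1  0  1  0  1  2  3  2  3  2  3  0  1  0  1  0  1  2  3  2  3  2  3  0
G_B(24) = 0.
Combined Grundy value = 0 ⊕ 0 = 0.
A winning move leaves total XOR = 0, i.e. changes one component's Grundy value g to g ⊕ X where X is the current total.
Pile A: target g' = 0⊕0 = 0, but every legal move changes the Grundy value (mex property), so 0 moves.
Pile B: target g' = 0⊕0 = 0, but every legal move changes the Grundy value (mex property), so 0 moves.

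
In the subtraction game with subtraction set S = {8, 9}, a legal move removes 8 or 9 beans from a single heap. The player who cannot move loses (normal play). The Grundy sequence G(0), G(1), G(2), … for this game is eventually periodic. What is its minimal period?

G(0) = 0
G(1) = mex{} = 0
G(2) = mex{} = 0
G(3) = mex{} = 0
G(4) = mex{} = 0
G(5) = mex{} = 0
G(6) = mex{} = 0
G(7) = mex{} = 0
G(8) = mex{0} = 1
G(9) = mex{0,0} = 1
G(10) = mex{0,0} = 1
G(11) = mex{0,0} = 1
G(12) = mex{0,0} = 1
G(13) = mex{0,0} = 1
G(14) = mex{0,0} = 1
G(15) = mex{0,0} = 1
G(16) = mex{1,0} = 2
G(17) = mex{1,1} = 0
G(18) = mex{1,1} = 0
G(19) = mex{1,1} = 0
G(20) = mex{1,1} = 0
G(21) = mex{1,1} = 0
G(22) = mex{1,1} = 0
G(23) = mex{1,1} = 0
G(24) = mex{2,1} = 0
G(25) = mex{0,2} = 1
G(26) = mex{0,0} = 1
G(27) = mex{0,0} = 1
G(28) = mex{0,0} = 1
G(29) = mex{0,0} = 1
G(30) = mex{0,0} = 1
G(31) = mex{0,0} = 1
G(32) = mex{0,0} = 1
G(33) = mex{1,0} = 2
G(34) = mex{1,1} = 0
G(35) = mex{1,1} = 0
G(n+17) = G(n) holds for n = 0,…,8 (a full window of length max(S) = 9), so the sequence is purely periodic with period 17.

17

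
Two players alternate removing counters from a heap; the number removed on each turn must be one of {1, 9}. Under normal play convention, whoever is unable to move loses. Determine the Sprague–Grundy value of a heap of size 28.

n :  0  1  2  3  4  5  6  7  8  9 10 11 12 13 14 15 16 17 18 19 20 21 22 23 24 25 26 27 28
G :  0  1  0  1  0  1  0  1  0  1  0  1  0  1  0  1  0  1  0  1  0  1  0  1  0  1  0  1  0

0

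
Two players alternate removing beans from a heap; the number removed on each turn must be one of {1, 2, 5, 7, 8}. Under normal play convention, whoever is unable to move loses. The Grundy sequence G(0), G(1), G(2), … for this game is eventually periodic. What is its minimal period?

3

n :  0  1  2  3  4  5  6  7  8  9 10 11 12 13 14
G :  0  1  2  0  1  2  0  1  2  0  1  2  0  1  2
G(n+3) = G(n) holds for n = 0,…,7 (a full window of length max(S) = 8), so the sequence is purely periodic with period 3.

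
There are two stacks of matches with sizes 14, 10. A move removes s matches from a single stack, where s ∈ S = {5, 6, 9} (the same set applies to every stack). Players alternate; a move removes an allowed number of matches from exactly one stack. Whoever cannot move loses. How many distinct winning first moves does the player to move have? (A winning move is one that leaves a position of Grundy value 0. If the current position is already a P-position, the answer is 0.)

2

All stacks use S = {5, 6, 9}:
n :  0  1  2  3  4  5  6  7  8  9 10 11 12 13 14
G :  0  0  0  0  0  1  1  1  1  1  2  2  2  2  0
Stack A: G(14) = 0.
Stack B: G(10) = 2.
Combined Grundy value = 0 ⊕ 2 = 2.
A winning move leaves total XOR = 0, i.e. changes one component's Grundy value g to g ⊕ X where X is the current total.
Stack A: need g' = 0⊕2 = 2. Options: 14−5→G=1, 14−6→G=1, 14−9→G=1. Hits: 0.
Stack B: need g' = 2⊕2 = 0. Options: 10−5→G=1, 10−6→G=0, 10−9→G=0. Hits: 2.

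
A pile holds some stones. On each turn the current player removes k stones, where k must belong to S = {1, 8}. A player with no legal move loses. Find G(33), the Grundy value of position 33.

n :  0  1  2  3  4  5  6  7  8  9 10 11 12 13 14 15 16 17 18 19 20 21 22 23 24 25 26 27 28 29 30 31 32 33
G :  0  1  0  1  0  1  0  1  2  0  1  0  1  0  1  0  1  2  0  1  0  1  0  1  0  1  2  0  1  0  1  0  1  0

0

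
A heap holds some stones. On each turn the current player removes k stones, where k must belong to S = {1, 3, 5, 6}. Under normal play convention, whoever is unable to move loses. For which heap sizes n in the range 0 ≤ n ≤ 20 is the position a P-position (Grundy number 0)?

0, 2, 4, 11, 13, 15

n :  0  1  2  3  4  5  6  7  8  9 10 11 12 13 14 15 16 17 18 19 20
G :  0  1  0  1  0  1  2  3  2  3  2  0  1  0  1  0  1  2  3  2  3
P-positions are exactly the n with G(n) = 0.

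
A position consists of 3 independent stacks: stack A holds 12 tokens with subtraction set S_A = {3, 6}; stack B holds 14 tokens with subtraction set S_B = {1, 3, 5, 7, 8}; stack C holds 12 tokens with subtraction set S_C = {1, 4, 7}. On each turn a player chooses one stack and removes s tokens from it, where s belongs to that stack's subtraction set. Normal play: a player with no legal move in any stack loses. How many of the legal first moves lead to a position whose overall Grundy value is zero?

4

Stack A, S = {3, 6}:
n :  0  1  2  3  4  5  6  7  8  9 10 11 12
G :  0  0  0  1  1  1  2  2  2  0  0  0  1
G_A(12) = 1.
Stack B, S = {1, 3, 5, 7, 8}:
G(0) = 0
G(1) = mex{0} = 1
G(2) = mex{1} = 0
G(3) = mex{0,0} = 1
G(4) = mex{1,1} = 0
G(5) = mex{0,0,0} = 1
G(6) = mex{1,1,1} = 0
G(7) = mex{0,0,0,0} = 1
G(8) = mex{1,1,1,1,0} = 2
G(9) = mex{2,0,0,0,1} = 3
G(10) = mex{3,1,1,1,0} = 2
G(11) = mex{2,2,0,0,1} = 3
G(12) = mex{3,3,1,1,0} = 2
G(13) = mex{2,2,2,0,1} = 3
G(14) = mex{3,3,3,1,0} = 2
G_B(14) = 2.
Stack C, S = {1, 4, 7}:
n :  0  1  2  3  4  5  6  7  8  9 10 11 12
G :  0  1  0  1  2  0  1  2  0  1  0  1  2
G_C(12) = 2.
Combined Grundy value = 1 ⊕ 2 ⊕ 2 = 1.
A winning move leaves total XOR = 0, i.e. changes one component's Grundy value g to g ⊕ X where X is the current total.
Stack A: need g' = 1⊕1 = 0. Options: 12−3→G=0, 12−6→G=2. Hits: 1.
Stack B: need g' = 2⊕1 = 3. Options: 14−1→G=3, 14−3→G=3, 14−5→G=3, 14−7→G=1, 14−8→G=0. Hits: 3.
Stack C: need g' = 2⊕1 = 3. Options: 12−1→G=1, 12−4→G=0, 12−7→G=0. Hits: 0.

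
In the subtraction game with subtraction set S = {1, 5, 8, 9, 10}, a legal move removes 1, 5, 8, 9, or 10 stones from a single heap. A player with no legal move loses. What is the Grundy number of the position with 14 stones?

2

n :  0  1  2  3  4  5  6  7  8  9 10 11 12 13 14
G :  0  1  0  1  0  1  0  1  2  3  2  3  2  3  2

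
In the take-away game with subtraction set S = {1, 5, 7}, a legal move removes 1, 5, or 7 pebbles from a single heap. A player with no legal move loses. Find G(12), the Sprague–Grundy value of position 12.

n :  0  1  2  3  4  5  6  7  8  9 10 11 12
G :  0  1  0  1  0  1  0  1  0  1  0  1  0

0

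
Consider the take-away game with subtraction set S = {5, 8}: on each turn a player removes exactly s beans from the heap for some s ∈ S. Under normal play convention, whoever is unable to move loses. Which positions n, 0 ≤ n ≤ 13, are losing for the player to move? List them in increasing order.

0, 1, 2, 3, 4, 13

G(0) = 0
G(1) = mex{} = 0
G(2) = mex{} = 0
G(3) = mex{} = 0
G(4) = mex{} = 0
G(5) = mex{0} = 1
G(6) = mex{0} = 1
G(7) = mex{0} = 1
G(8) = mex{0,0} = 1
G(9) = mex{0,0} = 1
G(10) = mex{1,0} = 2
G(11) = mex{1,0} = 2
G(12) = mex{1,0} = 2
G(13) = mex{1,1} = 0
P-positions are exactly the n with G(n) = 0.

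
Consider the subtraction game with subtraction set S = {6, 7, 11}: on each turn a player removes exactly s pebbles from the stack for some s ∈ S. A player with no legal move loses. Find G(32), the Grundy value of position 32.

2

G(0) = 0
G(1) = mex{} = 0
G(2) = mex{} = 0
G(3) = mex{} = 0
G(4) = mex{} = 0
G(5) = mex{} = 0
G(6) = mex{0} = 1
G(7) = mex{0,0} = 1
G(8) = mex{0,0} = 1
G(9) = mex{0,0} = 1
G(10) = mex{0,0} = 1
G(11) = mex{0,0,0} = 1
G(12) = mex{1,0,0} = 2
G(13) = mex{1,1,0} = 2
G(14) = mex{1,1,0} = 2
G(15) = mex{1,1,0} = 2
G(16) = mex{1,1,0} = 2
G(17) = mex{1,1,1} = 0
G(18) = mex{2,1,1} = 0
G(19) = mex{2,2,1} = 0
G(20) = mex{2,2,1} = 0
G(21) = mex{2,2,1} = 0
G(22) = mex{2,2,1} = 0
G(23) = mex{0,2,2} = 1
G(24) = mex{0,0,2} = 1
G(25) = mex{0,0,2} = 1
G(26) = mex{0,0,2} = 1
G(27) = mex{0,0,2} = 1
G(28) = mex{0,0,0} = 1
G(29) = mex{1,0,0} = 2
G(30) = mex{1,1,0} = 2
G(31) = mex{1,1,0} = 2
G(32) = mex{1,1,0} = 2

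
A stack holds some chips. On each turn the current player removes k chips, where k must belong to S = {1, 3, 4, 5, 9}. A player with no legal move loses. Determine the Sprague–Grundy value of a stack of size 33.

G(0) = 0
G(1) = mex{0} = 1
G(2) = mex{1} = 0
G(3) = mex{0,0} = 1
G(4) = mex{1,1,0} = 2
G(5) = mex{2,0,1,0} = 3
G(6) = mex{3,1,0,1} = 2
G(7) = mex{2,2,1,0} = 3
G(8) = mex{3,3,2,1} = 0
G(9) = mex{0,2,3,2,0} = 1
G(10) = mex{1,3,2,3,1} = 0
G(11) = mex{0,0,3,2,0} = 1
G(12) = mex{1,1,0,3,1} = 2
G(13) = mex{2,0,1,0,2} = 3
G(14) = mex{3,1,0,1,3} = 2
G(15) = mex{2,2,1,0,2} = 3
G(16) = mex{3,3,2,1,3} = 0
G(17) = mex{0,2,3,2,0} = 1
G(18) = mex{1,3,2,3,1} = 0
G(19) = mex{0,0,3,2,0} = 1
G(20) = mex{1,1,0,3,1} = 2
G(21) = mex{2,0,1,0,2} = 3
G(22) = mex{3,1,0,1,3} = 2
G(23) = mex{2,2,1,0,2} = 3
G(24) = mex{3,3,2,1,3} = 0
G(25) = mex{0,2,3,2,0} = 1
G(26) = mex{1,3,2,3,1} = 0
G(27) = mex{0,0,3,2,0} = 1
G(28) = mex{1,1,0,3,1} = 2
G(29) = mex{2,0,1,0,2} = 3
G(30) = mex{3,1,0,1,3} = 2
G(31) = mex{2,2,1,0,2} = 3
G(32) = mex{3,3,2,1,3} = 0
G(33) = mex{0,2,3,2,0} = 1

1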